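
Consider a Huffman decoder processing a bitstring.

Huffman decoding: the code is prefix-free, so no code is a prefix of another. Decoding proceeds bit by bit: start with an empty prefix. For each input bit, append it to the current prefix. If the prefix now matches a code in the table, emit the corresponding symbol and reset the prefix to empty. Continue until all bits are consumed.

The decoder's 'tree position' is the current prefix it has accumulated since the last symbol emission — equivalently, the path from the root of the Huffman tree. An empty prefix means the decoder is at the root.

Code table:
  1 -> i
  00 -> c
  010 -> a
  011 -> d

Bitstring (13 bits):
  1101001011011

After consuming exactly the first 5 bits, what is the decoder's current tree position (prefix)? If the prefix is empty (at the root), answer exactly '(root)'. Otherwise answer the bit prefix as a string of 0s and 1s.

Answer: (root)

Derivation:
Bit 0: prefix='1' -> emit 'i', reset
Bit 1: prefix='1' -> emit 'i', reset
Bit 2: prefix='0' (no match yet)
Bit 3: prefix='01' (no match yet)
Bit 4: prefix='010' -> emit 'a', reset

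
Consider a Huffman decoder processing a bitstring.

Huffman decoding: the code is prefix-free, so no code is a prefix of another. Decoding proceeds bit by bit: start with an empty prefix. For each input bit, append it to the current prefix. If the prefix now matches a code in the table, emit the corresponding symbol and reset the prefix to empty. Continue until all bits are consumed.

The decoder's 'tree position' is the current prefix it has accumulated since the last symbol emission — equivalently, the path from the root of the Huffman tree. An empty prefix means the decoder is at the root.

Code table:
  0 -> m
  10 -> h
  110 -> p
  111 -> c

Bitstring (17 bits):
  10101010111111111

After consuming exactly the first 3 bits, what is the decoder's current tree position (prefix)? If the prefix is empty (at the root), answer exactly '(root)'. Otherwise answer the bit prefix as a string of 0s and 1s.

Bit 0: prefix='1' (no match yet)
Bit 1: prefix='10' -> emit 'h', reset
Bit 2: prefix='1' (no match yet)

Answer: 1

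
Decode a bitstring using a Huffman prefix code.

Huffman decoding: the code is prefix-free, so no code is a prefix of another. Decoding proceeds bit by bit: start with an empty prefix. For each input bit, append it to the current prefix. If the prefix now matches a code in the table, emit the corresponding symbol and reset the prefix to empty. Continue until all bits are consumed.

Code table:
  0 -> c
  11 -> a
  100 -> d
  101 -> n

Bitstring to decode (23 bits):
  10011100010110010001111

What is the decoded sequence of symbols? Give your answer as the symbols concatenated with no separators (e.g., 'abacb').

Bit 0: prefix='1' (no match yet)
Bit 1: prefix='10' (no match yet)
Bit 2: prefix='100' -> emit 'd', reset
Bit 3: prefix='1' (no match yet)
Bit 4: prefix='11' -> emit 'a', reset
Bit 5: prefix='1' (no match yet)
Bit 6: prefix='10' (no match yet)
Bit 7: prefix='100' -> emit 'd', reset
Bit 8: prefix='0' -> emit 'c', reset
Bit 9: prefix='1' (no match yet)
Bit 10: prefix='10' (no match yet)
Bit 11: prefix='101' -> emit 'n', reset
Bit 12: prefix='1' (no match yet)
Bit 13: prefix='10' (no match yet)
Bit 14: prefix='100' -> emit 'd', reset
Bit 15: prefix='1' (no match yet)
Bit 16: prefix='10' (no match yet)
Bit 17: prefix='100' -> emit 'd', reset
Bit 18: prefix='0' -> emit 'c', reset
Bit 19: prefix='1' (no match yet)
Bit 20: prefix='11' -> emit 'a', reset
Bit 21: prefix='1' (no match yet)
Bit 22: prefix='11' -> emit 'a', reset

Answer: dadcnddcaa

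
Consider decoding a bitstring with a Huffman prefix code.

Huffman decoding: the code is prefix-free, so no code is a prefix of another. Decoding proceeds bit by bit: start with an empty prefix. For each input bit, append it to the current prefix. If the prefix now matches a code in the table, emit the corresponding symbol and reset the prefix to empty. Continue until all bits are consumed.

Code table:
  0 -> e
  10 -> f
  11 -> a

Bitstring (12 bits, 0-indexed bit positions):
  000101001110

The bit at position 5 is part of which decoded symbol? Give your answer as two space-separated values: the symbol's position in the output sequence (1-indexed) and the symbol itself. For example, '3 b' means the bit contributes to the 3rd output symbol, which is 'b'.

Answer: 5 f

Derivation:
Bit 0: prefix='0' -> emit 'e', reset
Bit 1: prefix='0' -> emit 'e', reset
Bit 2: prefix='0' -> emit 'e', reset
Bit 3: prefix='1' (no match yet)
Bit 4: prefix='10' -> emit 'f', reset
Bit 5: prefix='1' (no match yet)
Bit 6: prefix='10' -> emit 'f', reset
Bit 7: prefix='0' -> emit 'e', reset
Bit 8: prefix='1' (no match yet)
Bit 9: prefix='11' -> emit 'a', reset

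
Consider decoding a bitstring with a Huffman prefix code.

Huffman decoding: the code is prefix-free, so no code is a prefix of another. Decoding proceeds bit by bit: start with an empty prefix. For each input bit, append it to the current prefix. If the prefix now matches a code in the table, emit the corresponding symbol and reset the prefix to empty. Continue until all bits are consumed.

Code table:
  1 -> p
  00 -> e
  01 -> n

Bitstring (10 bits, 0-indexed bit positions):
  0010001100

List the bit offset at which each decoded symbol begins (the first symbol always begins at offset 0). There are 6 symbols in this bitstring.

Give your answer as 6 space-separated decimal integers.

Answer: 0 2 3 5 7 8

Derivation:
Bit 0: prefix='0' (no match yet)
Bit 1: prefix='00' -> emit 'e', reset
Bit 2: prefix='1' -> emit 'p', reset
Bit 3: prefix='0' (no match yet)
Bit 4: prefix='00' -> emit 'e', reset
Bit 5: prefix='0' (no match yet)
Bit 6: prefix='01' -> emit 'n', reset
Bit 7: prefix='1' -> emit 'p', reset
Bit 8: prefix='0' (no match yet)
Bit 9: prefix='00' -> emit 'e', reset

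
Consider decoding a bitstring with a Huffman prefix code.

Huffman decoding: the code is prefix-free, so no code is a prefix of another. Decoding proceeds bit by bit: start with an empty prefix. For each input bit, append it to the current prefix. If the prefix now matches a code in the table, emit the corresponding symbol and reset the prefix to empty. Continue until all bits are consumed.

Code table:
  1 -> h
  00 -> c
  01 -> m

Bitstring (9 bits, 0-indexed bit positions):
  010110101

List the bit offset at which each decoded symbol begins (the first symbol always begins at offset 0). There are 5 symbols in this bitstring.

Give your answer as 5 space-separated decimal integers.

Bit 0: prefix='0' (no match yet)
Bit 1: prefix='01' -> emit 'm', reset
Bit 2: prefix='0' (no match yet)
Bit 3: prefix='01' -> emit 'm', reset
Bit 4: prefix='1' -> emit 'h', reset
Bit 5: prefix='0' (no match yet)
Bit 6: prefix='01' -> emit 'm', reset
Bit 7: prefix='0' (no match yet)
Bit 8: prefix='01' -> emit 'm', reset

Answer: 0 2 4 5 7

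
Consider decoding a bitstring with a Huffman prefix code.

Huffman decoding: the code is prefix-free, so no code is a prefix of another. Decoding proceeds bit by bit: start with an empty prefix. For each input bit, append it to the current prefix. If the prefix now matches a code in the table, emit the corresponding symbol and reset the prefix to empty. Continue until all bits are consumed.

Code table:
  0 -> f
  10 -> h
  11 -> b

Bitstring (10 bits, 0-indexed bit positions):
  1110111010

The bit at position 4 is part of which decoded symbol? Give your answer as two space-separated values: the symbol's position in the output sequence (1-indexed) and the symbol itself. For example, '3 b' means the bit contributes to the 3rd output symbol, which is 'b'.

Bit 0: prefix='1' (no match yet)
Bit 1: prefix='11' -> emit 'b', reset
Bit 2: prefix='1' (no match yet)
Bit 3: prefix='10' -> emit 'h', reset
Bit 4: prefix='1' (no match yet)
Bit 5: prefix='11' -> emit 'b', reset
Bit 6: prefix='1' (no match yet)
Bit 7: prefix='10' -> emit 'h', reset
Bit 8: prefix='1' (no match yet)

Answer: 3 b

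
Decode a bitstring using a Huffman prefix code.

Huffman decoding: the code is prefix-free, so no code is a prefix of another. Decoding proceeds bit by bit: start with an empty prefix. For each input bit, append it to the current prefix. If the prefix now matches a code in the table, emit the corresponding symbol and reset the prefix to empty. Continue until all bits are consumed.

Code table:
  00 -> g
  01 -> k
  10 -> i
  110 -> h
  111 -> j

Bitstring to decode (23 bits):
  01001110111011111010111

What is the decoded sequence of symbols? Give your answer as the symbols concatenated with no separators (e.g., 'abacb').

Bit 0: prefix='0' (no match yet)
Bit 1: prefix='01' -> emit 'k', reset
Bit 2: prefix='0' (no match yet)
Bit 3: prefix='00' -> emit 'g', reset
Bit 4: prefix='1' (no match yet)
Bit 5: prefix='11' (no match yet)
Bit 6: prefix='111' -> emit 'j', reset
Bit 7: prefix='0' (no match yet)
Bit 8: prefix='01' -> emit 'k', reset
Bit 9: prefix='1' (no match yet)
Bit 10: prefix='11' (no match yet)
Bit 11: prefix='110' -> emit 'h', reset
Bit 12: prefix='1' (no match yet)
Bit 13: prefix='11' (no match yet)
Bit 14: prefix='111' -> emit 'j', reset
Bit 15: prefix='1' (no match yet)
Bit 16: prefix='11' (no match yet)
Bit 17: prefix='110' -> emit 'h', reset
Bit 18: prefix='1' (no match yet)
Bit 19: prefix='10' -> emit 'i', reset
Bit 20: prefix='1' (no match yet)
Bit 21: prefix='11' (no match yet)
Bit 22: prefix='111' -> emit 'j', reset

Answer: kgjkhjhij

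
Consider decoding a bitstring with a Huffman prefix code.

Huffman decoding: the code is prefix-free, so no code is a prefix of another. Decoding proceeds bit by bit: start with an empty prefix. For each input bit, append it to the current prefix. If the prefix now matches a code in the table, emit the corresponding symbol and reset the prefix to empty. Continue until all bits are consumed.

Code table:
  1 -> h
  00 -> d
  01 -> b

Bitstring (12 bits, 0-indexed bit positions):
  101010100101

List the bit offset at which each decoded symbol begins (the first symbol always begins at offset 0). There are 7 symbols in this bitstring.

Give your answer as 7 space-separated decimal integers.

Answer: 0 1 3 5 7 9 10

Derivation:
Bit 0: prefix='1' -> emit 'h', reset
Bit 1: prefix='0' (no match yet)
Bit 2: prefix='01' -> emit 'b', reset
Bit 3: prefix='0' (no match yet)
Bit 4: prefix='01' -> emit 'b', reset
Bit 5: prefix='0' (no match yet)
Bit 6: prefix='01' -> emit 'b', reset
Bit 7: prefix='0' (no match yet)
Bit 8: prefix='00' -> emit 'd', reset
Bit 9: prefix='1' -> emit 'h', reset
Bit 10: prefix='0' (no match yet)
Bit 11: prefix='01' -> emit 'b', reset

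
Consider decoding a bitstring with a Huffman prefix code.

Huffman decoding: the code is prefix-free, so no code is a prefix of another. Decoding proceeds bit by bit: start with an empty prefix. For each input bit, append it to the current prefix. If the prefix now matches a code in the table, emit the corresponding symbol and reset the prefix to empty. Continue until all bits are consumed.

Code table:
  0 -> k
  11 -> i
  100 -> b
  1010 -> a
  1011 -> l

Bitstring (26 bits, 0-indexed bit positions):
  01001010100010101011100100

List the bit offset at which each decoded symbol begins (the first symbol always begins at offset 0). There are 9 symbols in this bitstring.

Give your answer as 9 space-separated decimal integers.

Bit 0: prefix='0' -> emit 'k', reset
Bit 1: prefix='1' (no match yet)
Bit 2: prefix='10' (no match yet)
Bit 3: prefix='100' -> emit 'b', reset
Bit 4: prefix='1' (no match yet)
Bit 5: prefix='10' (no match yet)
Bit 6: prefix='101' (no match yet)
Bit 7: prefix='1010' -> emit 'a', reset
Bit 8: prefix='1' (no match yet)
Bit 9: prefix='10' (no match yet)
Bit 10: prefix='100' -> emit 'b', reset
Bit 11: prefix='0' -> emit 'k', reset
Bit 12: prefix='1' (no match yet)
Bit 13: prefix='10' (no match yet)
Bit 14: prefix='101' (no match yet)
Bit 15: prefix='1010' -> emit 'a', reset
Bit 16: prefix='1' (no match yet)
Bit 17: prefix='10' (no match yet)
Bit 18: prefix='101' (no match yet)
Bit 19: prefix='1011' -> emit 'l', reset
Bit 20: prefix='1' (no match yet)
Bit 21: prefix='10' (no match yet)
Bit 22: prefix='100' -> emit 'b', reset
Bit 23: prefix='1' (no match yet)
Bit 24: prefix='10' (no match yet)
Bit 25: prefix='100' -> emit 'b', reset

Answer: 0 1 4 8 11 12 16 20 23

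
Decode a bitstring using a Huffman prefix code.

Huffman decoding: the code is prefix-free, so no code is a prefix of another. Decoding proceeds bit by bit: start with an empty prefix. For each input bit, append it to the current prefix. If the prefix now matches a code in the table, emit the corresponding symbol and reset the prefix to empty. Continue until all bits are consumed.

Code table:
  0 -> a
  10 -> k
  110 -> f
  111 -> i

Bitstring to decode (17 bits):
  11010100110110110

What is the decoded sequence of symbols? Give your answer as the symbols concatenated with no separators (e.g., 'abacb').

Bit 0: prefix='1' (no match yet)
Bit 1: prefix='11' (no match yet)
Bit 2: prefix='110' -> emit 'f', reset
Bit 3: prefix='1' (no match yet)
Bit 4: prefix='10' -> emit 'k', reset
Bit 5: prefix='1' (no match yet)
Bit 6: prefix='10' -> emit 'k', reset
Bit 7: prefix='0' -> emit 'a', reset
Bit 8: prefix='1' (no match yet)
Bit 9: prefix='11' (no match yet)
Bit 10: prefix='110' -> emit 'f', reset
Bit 11: prefix='1' (no match yet)
Bit 12: prefix='11' (no match yet)
Bit 13: prefix='110' -> emit 'f', reset
Bit 14: prefix='1' (no match yet)
Bit 15: prefix='11' (no match yet)
Bit 16: prefix='110' -> emit 'f', reset

Answer: fkkafff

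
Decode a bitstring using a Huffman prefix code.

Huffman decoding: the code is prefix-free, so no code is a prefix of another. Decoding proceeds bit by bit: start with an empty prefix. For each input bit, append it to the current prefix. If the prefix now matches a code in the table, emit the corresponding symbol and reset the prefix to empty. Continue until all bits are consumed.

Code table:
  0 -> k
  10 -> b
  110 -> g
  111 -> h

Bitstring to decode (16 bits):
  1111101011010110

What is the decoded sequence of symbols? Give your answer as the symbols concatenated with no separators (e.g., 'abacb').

Bit 0: prefix='1' (no match yet)
Bit 1: prefix='11' (no match yet)
Bit 2: prefix='111' -> emit 'h', reset
Bit 3: prefix='1' (no match yet)
Bit 4: prefix='11' (no match yet)
Bit 5: prefix='110' -> emit 'g', reset
Bit 6: prefix='1' (no match yet)
Bit 7: prefix='10' -> emit 'b', reset
Bit 8: prefix='1' (no match yet)
Bit 9: prefix='11' (no match yet)
Bit 10: prefix='110' -> emit 'g', reset
Bit 11: prefix='1' (no match yet)
Bit 12: prefix='10' -> emit 'b', reset
Bit 13: prefix='1' (no match yet)
Bit 14: prefix='11' (no match yet)
Bit 15: prefix='110' -> emit 'g', reset

Answer: hgbgbg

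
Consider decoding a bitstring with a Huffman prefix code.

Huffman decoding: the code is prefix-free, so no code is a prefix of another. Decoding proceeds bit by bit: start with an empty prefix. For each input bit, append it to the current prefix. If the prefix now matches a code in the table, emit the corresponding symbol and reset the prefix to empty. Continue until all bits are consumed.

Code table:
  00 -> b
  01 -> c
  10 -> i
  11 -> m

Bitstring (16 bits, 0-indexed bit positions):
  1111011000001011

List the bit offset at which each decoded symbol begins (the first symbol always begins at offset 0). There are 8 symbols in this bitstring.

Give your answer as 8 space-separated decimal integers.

Bit 0: prefix='1' (no match yet)
Bit 1: prefix='11' -> emit 'm', reset
Bit 2: prefix='1' (no match yet)
Bit 3: prefix='11' -> emit 'm', reset
Bit 4: prefix='0' (no match yet)
Bit 5: prefix='01' -> emit 'c', reset
Bit 6: prefix='1' (no match yet)
Bit 7: prefix='10' -> emit 'i', reset
Bit 8: prefix='0' (no match yet)
Bit 9: prefix='00' -> emit 'b', reset
Bit 10: prefix='0' (no match yet)
Bit 11: prefix='00' -> emit 'b', reset
Bit 12: prefix='1' (no match yet)
Bit 13: prefix='10' -> emit 'i', reset
Bit 14: prefix='1' (no match yet)
Bit 15: prefix='11' -> emit 'm', reset

Answer: 0 2 4 6 8 10 12 14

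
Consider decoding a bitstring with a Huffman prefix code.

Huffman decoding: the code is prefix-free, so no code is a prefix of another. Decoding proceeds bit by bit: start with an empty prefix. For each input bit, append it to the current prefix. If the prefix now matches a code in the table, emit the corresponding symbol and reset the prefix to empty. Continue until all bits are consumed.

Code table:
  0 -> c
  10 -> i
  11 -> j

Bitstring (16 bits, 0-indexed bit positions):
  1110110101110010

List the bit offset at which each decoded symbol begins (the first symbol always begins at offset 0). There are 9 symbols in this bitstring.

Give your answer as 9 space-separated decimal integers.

Answer: 0 2 4 6 7 9 11 13 14

Derivation:
Bit 0: prefix='1' (no match yet)
Bit 1: prefix='11' -> emit 'j', reset
Bit 2: prefix='1' (no match yet)
Bit 3: prefix='10' -> emit 'i', reset
Bit 4: prefix='1' (no match yet)
Bit 5: prefix='11' -> emit 'j', reset
Bit 6: prefix='0' -> emit 'c', reset
Bit 7: prefix='1' (no match yet)
Bit 8: prefix='10' -> emit 'i', reset
Bit 9: prefix='1' (no match yet)
Bit 10: prefix='11' -> emit 'j', reset
Bit 11: prefix='1' (no match yet)
Bit 12: prefix='10' -> emit 'i', reset
Bit 13: prefix='0' -> emit 'c', reset
Bit 14: prefix='1' (no match yet)
Bit 15: prefix='10' -> emit 'i', reset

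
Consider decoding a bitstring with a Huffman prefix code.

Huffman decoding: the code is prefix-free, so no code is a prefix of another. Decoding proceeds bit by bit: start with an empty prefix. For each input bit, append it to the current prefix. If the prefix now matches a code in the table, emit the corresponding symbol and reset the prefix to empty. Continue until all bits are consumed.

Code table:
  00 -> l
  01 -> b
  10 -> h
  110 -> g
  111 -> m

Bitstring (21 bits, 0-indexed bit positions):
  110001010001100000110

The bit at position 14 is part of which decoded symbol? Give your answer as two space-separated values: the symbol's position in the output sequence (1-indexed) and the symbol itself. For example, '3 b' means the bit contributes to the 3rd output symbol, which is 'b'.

Answer: 7 l

Derivation:
Bit 0: prefix='1' (no match yet)
Bit 1: prefix='11' (no match yet)
Bit 2: prefix='110' -> emit 'g', reset
Bit 3: prefix='0' (no match yet)
Bit 4: prefix='00' -> emit 'l', reset
Bit 5: prefix='1' (no match yet)
Bit 6: prefix='10' -> emit 'h', reset
Bit 7: prefix='1' (no match yet)
Bit 8: prefix='10' -> emit 'h', reset
Bit 9: prefix='0' (no match yet)
Bit 10: prefix='00' -> emit 'l', reset
Bit 11: prefix='1' (no match yet)
Bit 12: prefix='11' (no match yet)
Bit 13: prefix='110' -> emit 'g', reset
Bit 14: prefix='0' (no match yet)
Bit 15: prefix='00' -> emit 'l', reset
Bit 16: prefix='0' (no match yet)
Bit 17: prefix='00' -> emit 'l', reset
Bit 18: prefix='1' (no match yet)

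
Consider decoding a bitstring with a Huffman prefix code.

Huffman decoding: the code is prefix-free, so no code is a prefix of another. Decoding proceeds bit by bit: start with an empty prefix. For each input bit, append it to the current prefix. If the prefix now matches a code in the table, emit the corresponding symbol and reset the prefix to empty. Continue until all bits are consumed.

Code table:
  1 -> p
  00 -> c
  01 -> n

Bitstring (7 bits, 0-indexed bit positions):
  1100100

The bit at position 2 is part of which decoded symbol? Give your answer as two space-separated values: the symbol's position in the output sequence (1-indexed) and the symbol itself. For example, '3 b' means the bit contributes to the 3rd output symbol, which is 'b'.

Answer: 3 c

Derivation:
Bit 0: prefix='1' -> emit 'p', reset
Bit 1: prefix='1' -> emit 'p', reset
Bit 2: prefix='0' (no match yet)
Bit 3: prefix='00' -> emit 'c', reset
Bit 4: prefix='1' -> emit 'p', reset
Bit 5: prefix='0' (no match yet)
Bit 6: prefix='00' -> emit 'c', reset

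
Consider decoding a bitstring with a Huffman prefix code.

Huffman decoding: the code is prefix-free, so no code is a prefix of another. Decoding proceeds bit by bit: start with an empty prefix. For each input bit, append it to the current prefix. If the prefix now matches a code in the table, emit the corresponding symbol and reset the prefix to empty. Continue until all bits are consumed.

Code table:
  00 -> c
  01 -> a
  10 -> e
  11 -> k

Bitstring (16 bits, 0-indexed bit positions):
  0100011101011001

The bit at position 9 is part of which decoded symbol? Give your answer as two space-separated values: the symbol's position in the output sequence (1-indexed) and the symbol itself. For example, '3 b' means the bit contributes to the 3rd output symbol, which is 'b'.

Bit 0: prefix='0' (no match yet)
Bit 1: prefix='01' -> emit 'a', reset
Bit 2: prefix='0' (no match yet)
Bit 3: prefix='00' -> emit 'c', reset
Bit 4: prefix='0' (no match yet)
Bit 5: prefix='01' -> emit 'a', reset
Bit 6: prefix='1' (no match yet)
Bit 7: prefix='11' -> emit 'k', reset
Bit 8: prefix='0' (no match yet)
Bit 9: prefix='01' -> emit 'a', reset
Bit 10: prefix='0' (no match yet)
Bit 11: prefix='01' -> emit 'a', reset
Bit 12: prefix='1' (no match yet)
Bit 13: prefix='10' -> emit 'e', reset

Answer: 5 a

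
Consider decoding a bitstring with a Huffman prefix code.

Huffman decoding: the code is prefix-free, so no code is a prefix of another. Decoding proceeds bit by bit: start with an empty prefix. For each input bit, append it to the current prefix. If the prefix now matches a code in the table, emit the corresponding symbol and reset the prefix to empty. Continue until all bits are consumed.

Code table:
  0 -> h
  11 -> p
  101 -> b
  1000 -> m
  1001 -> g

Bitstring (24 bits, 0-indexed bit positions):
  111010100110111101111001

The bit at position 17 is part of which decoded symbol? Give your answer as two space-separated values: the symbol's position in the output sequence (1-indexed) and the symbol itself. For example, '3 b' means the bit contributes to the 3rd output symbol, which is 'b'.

Answer: 7 b

Derivation:
Bit 0: prefix='1' (no match yet)
Bit 1: prefix='11' -> emit 'p', reset
Bit 2: prefix='1' (no match yet)
Bit 3: prefix='10' (no match yet)
Bit 4: prefix='101' -> emit 'b', reset
Bit 5: prefix='0' -> emit 'h', reset
Bit 6: prefix='1' (no match yet)
Bit 7: prefix='10' (no match yet)
Bit 8: prefix='100' (no match yet)
Bit 9: prefix='1001' -> emit 'g', reset
Bit 10: prefix='1' (no match yet)
Bit 11: prefix='10' (no match yet)
Bit 12: prefix='101' -> emit 'b', reset
Bit 13: prefix='1' (no match yet)
Bit 14: prefix='11' -> emit 'p', reset
Bit 15: prefix='1' (no match yet)
Bit 16: prefix='10' (no match yet)
Bit 17: prefix='101' -> emit 'b', reset
Bit 18: prefix='1' (no match yet)
Bit 19: prefix='11' -> emit 'p', reset
Bit 20: prefix='1' (no match yet)
Bit 21: prefix='10' (no match yet)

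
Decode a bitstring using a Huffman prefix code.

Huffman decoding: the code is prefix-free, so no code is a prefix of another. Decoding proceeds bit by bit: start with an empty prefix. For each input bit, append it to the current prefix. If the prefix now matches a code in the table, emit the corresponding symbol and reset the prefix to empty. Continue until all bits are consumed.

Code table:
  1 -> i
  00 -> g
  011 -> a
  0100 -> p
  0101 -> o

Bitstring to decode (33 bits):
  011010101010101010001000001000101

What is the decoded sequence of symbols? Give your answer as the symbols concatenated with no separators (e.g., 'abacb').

Bit 0: prefix='0' (no match yet)
Bit 1: prefix='01' (no match yet)
Bit 2: prefix='011' -> emit 'a', reset
Bit 3: prefix='0' (no match yet)
Bit 4: prefix='01' (no match yet)
Bit 5: prefix='010' (no match yet)
Bit 6: prefix='0101' -> emit 'o', reset
Bit 7: prefix='0' (no match yet)
Bit 8: prefix='01' (no match yet)
Bit 9: prefix='010' (no match yet)
Bit 10: prefix='0101' -> emit 'o', reset
Bit 11: prefix='0' (no match yet)
Bit 12: prefix='01' (no match yet)
Bit 13: prefix='010' (no match yet)
Bit 14: prefix='0101' -> emit 'o', reset
Bit 15: prefix='0' (no match yet)
Bit 16: prefix='01' (no match yet)
Bit 17: prefix='010' (no match yet)
Bit 18: prefix='0100' -> emit 'p', reset
Bit 19: prefix='0' (no match yet)
Bit 20: prefix='01' (no match yet)
Bit 21: prefix='010' (no match yet)
Bit 22: prefix='0100' -> emit 'p', reset
Bit 23: prefix='0' (no match yet)
Bit 24: prefix='00' -> emit 'g', reset
Bit 25: prefix='0' (no match yet)
Bit 26: prefix='01' (no match yet)
Bit 27: prefix='010' (no match yet)
Bit 28: prefix='0100' -> emit 'p', reset
Bit 29: prefix='0' (no match yet)
Bit 30: prefix='01' (no match yet)
Bit 31: prefix='010' (no match yet)
Bit 32: prefix='0101' -> emit 'o', reset

Answer: aoooppgpo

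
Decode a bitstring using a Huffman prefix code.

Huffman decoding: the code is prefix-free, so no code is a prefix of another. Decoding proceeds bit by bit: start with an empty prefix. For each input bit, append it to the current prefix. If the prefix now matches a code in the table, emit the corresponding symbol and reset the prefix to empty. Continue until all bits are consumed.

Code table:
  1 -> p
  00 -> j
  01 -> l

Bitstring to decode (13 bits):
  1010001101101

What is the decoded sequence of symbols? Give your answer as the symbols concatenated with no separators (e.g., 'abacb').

Answer: pljlplpl

Derivation:
Bit 0: prefix='1' -> emit 'p', reset
Bit 1: prefix='0' (no match yet)
Bit 2: prefix='01' -> emit 'l', reset
Bit 3: prefix='0' (no match yet)
Bit 4: prefix='00' -> emit 'j', reset
Bit 5: prefix='0' (no match yet)
Bit 6: prefix='01' -> emit 'l', reset
Bit 7: prefix='1' -> emit 'p', reset
Bit 8: prefix='0' (no match yet)
Bit 9: prefix='01' -> emit 'l', reset
Bit 10: prefix='1' -> emit 'p', reset
Bit 11: prefix='0' (no match yet)
Bit 12: prefix='01' -> emit 'l', reset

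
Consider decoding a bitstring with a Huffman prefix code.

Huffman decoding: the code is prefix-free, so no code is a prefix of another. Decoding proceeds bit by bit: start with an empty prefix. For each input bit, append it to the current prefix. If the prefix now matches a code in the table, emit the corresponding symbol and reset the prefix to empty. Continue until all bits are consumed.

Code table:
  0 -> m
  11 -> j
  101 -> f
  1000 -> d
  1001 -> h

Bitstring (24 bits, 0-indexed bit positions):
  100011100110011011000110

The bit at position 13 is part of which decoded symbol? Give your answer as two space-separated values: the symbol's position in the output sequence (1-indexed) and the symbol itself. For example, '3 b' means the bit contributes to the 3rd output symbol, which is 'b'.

Answer: 4 h

Derivation:
Bit 0: prefix='1' (no match yet)
Bit 1: prefix='10' (no match yet)
Bit 2: prefix='100' (no match yet)
Bit 3: prefix='1000' -> emit 'd', reset
Bit 4: prefix='1' (no match yet)
Bit 5: prefix='11' -> emit 'j', reset
Bit 6: prefix='1' (no match yet)
Bit 7: prefix='10' (no match yet)
Bit 8: prefix='100' (no match yet)
Bit 9: prefix='1001' -> emit 'h', reset
Bit 10: prefix='1' (no match yet)
Bit 11: prefix='10' (no match yet)
Bit 12: prefix='100' (no match yet)
Bit 13: prefix='1001' -> emit 'h', reset
Bit 14: prefix='1' (no match yet)
Bit 15: prefix='10' (no match yet)
Bit 16: prefix='101' -> emit 'f', reset
Bit 17: prefix='1' (no match yet)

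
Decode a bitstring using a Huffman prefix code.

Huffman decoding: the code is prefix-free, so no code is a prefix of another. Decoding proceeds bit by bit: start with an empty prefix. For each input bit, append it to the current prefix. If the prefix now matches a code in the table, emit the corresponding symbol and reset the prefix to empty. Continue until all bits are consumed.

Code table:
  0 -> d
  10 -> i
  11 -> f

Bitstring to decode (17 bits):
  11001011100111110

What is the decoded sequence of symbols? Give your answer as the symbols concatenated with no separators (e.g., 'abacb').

Bit 0: prefix='1' (no match yet)
Bit 1: prefix='11' -> emit 'f', reset
Bit 2: prefix='0' -> emit 'd', reset
Bit 3: prefix='0' -> emit 'd', reset
Bit 4: prefix='1' (no match yet)
Bit 5: prefix='10' -> emit 'i', reset
Bit 6: prefix='1' (no match yet)
Bit 7: prefix='11' -> emit 'f', reset
Bit 8: prefix='1' (no match yet)
Bit 9: prefix='10' -> emit 'i', reset
Bit 10: prefix='0' -> emit 'd', reset
Bit 11: prefix='1' (no match yet)
Bit 12: prefix='11' -> emit 'f', reset
Bit 13: prefix='1' (no match yet)
Bit 14: prefix='11' -> emit 'f', reset
Bit 15: prefix='1' (no match yet)
Bit 16: prefix='10' -> emit 'i', reset

Answer: fddifidffi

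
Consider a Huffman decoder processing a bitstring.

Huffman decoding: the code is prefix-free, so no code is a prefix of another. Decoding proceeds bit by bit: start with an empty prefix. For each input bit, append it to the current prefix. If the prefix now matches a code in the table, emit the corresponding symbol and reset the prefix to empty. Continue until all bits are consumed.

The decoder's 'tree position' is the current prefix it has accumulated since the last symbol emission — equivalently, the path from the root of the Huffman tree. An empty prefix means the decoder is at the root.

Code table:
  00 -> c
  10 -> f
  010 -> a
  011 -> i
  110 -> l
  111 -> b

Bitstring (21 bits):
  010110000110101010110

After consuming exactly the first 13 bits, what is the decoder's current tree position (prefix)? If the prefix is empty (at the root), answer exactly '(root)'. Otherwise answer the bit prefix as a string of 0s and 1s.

Bit 0: prefix='0' (no match yet)
Bit 1: prefix='01' (no match yet)
Bit 2: prefix='010' -> emit 'a', reset
Bit 3: prefix='1' (no match yet)
Bit 4: prefix='11' (no match yet)
Bit 5: prefix='110' -> emit 'l', reset
Bit 6: prefix='0' (no match yet)
Bit 7: prefix='00' -> emit 'c', reset
Bit 8: prefix='0' (no match yet)
Bit 9: prefix='01' (no match yet)
Bit 10: prefix='011' -> emit 'i', reset
Bit 11: prefix='0' (no match yet)
Bit 12: prefix='01' (no match yet)

Answer: 01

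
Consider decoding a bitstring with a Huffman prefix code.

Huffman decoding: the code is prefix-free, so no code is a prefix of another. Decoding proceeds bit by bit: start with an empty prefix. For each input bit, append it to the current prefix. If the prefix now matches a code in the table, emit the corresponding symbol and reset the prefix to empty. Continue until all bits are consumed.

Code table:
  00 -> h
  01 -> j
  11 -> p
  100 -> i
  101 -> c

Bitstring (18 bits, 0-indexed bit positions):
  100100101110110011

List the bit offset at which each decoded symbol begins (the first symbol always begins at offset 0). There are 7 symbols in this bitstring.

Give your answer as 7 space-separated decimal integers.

Bit 0: prefix='1' (no match yet)
Bit 1: prefix='10' (no match yet)
Bit 2: prefix='100' -> emit 'i', reset
Bit 3: prefix='1' (no match yet)
Bit 4: prefix='10' (no match yet)
Bit 5: prefix='100' -> emit 'i', reset
Bit 6: prefix='1' (no match yet)
Bit 7: prefix='10' (no match yet)
Bit 8: prefix='101' -> emit 'c', reset
Bit 9: prefix='1' (no match yet)
Bit 10: prefix='11' -> emit 'p', reset
Bit 11: prefix='0' (no match yet)
Bit 12: prefix='01' -> emit 'j', reset
Bit 13: prefix='1' (no match yet)
Bit 14: prefix='10' (no match yet)
Bit 15: prefix='100' -> emit 'i', reset
Bit 16: prefix='1' (no match yet)
Bit 17: prefix='11' -> emit 'p', reset

Answer: 0 3 6 9 11 13 16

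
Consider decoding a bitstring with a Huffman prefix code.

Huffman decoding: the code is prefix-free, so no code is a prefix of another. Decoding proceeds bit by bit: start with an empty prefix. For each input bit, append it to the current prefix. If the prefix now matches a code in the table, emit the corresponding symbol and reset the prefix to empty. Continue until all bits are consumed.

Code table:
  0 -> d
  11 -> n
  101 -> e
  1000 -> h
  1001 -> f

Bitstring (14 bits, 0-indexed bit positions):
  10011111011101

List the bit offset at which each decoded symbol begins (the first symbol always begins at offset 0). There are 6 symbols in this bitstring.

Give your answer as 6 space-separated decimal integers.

Answer: 0 4 6 8 9 11

Derivation:
Bit 0: prefix='1' (no match yet)
Bit 1: prefix='10' (no match yet)
Bit 2: prefix='100' (no match yet)
Bit 3: prefix='1001' -> emit 'f', reset
Bit 4: prefix='1' (no match yet)
Bit 5: prefix='11' -> emit 'n', reset
Bit 6: prefix='1' (no match yet)
Bit 7: prefix='11' -> emit 'n', reset
Bit 8: prefix='0' -> emit 'd', reset
Bit 9: prefix='1' (no match yet)
Bit 10: prefix='11' -> emit 'n', reset
Bit 11: prefix='1' (no match yet)
Bit 12: prefix='10' (no match yet)
Bit 13: prefix='101' -> emit 'e', reset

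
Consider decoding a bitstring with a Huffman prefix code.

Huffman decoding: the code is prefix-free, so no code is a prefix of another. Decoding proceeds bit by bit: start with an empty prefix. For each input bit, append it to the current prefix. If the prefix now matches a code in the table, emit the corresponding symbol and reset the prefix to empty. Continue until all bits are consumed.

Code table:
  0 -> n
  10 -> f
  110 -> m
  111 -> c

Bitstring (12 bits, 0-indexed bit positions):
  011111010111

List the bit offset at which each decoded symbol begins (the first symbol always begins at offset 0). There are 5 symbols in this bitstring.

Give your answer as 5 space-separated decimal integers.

Answer: 0 1 4 7 9

Derivation:
Bit 0: prefix='0' -> emit 'n', reset
Bit 1: prefix='1' (no match yet)
Bit 2: prefix='11' (no match yet)
Bit 3: prefix='111' -> emit 'c', reset
Bit 4: prefix='1' (no match yet)
Bit 5: prefix='11' (no match yet)
Bit 6: prefix='110' -> emit 'm', reset
Bit 7: prefix='1' (no match yet)
Bit 8: prefix='10' -> emit 'f', reset
Bit 9: prefix='1' (no match yet)
Bit 10: prefix='11' (no match yet)
Bit 11: prefix='111' -> emit 'c', reset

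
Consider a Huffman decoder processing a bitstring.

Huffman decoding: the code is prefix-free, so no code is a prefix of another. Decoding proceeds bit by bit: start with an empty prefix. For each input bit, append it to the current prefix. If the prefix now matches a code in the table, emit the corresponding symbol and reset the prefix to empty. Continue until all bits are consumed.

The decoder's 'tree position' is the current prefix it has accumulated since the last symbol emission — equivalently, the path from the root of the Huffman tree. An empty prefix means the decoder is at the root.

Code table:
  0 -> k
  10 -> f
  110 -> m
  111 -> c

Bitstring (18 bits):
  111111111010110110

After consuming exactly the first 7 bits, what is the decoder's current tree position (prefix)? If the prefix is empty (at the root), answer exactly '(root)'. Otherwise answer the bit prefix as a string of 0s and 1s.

Bit 0: prefix='1' (no match yet)
Bit 1: prefix='11' (no match yet)
Bit 2: prefix='111' -> emit 'c', reset
Bit 3: prefix='1' (no match yet)
Bit 4: prefix='11' (no match yet)
Bit 5: prefix='111' -> emit 'c', reset
Bit 6: prefix='1' (no match yet)

Answer: 1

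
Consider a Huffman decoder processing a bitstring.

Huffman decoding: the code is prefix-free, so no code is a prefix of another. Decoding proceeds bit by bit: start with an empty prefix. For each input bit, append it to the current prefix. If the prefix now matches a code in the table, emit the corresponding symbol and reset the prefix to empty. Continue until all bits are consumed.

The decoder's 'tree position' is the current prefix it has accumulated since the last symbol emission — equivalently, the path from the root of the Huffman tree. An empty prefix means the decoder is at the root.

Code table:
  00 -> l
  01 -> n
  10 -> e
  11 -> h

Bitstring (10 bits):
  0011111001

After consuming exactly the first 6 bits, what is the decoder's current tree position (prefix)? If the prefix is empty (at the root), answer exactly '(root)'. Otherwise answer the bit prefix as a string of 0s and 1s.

Bit 0: prefix='0' (no match yet)
Bit 1: prefix='00' -> emit 'l', reset
Bit 2: prefix='1' (no match yet)
Bit 3: prefix='11' -> emit 'h', reset
Bit 4: prefix='1' (no match yet)
Bit 5: prefix='11' -> emit 'h', reset

Answer: (root)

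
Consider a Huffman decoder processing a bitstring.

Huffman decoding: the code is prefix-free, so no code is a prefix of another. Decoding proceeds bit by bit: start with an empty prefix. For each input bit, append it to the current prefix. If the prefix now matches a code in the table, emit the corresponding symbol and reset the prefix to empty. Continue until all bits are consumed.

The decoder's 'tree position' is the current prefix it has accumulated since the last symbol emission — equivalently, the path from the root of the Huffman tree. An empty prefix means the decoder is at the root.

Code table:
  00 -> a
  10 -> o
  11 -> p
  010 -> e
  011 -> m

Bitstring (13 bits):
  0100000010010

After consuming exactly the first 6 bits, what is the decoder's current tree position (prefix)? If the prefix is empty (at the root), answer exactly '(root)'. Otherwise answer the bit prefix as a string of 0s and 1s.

Answer: 0

Derivation:
Bit 0: prefix='0' (no match yet)
Bit 1: prefix='01' (no match yet)
Bit 2: prefix='010' -> emit 'e', reset
Bit 3: prefix='0' (no match yet)
Bit 4: prefix='00' -> emit 'a', reset
Bit 5: prefix='0' (no match yet)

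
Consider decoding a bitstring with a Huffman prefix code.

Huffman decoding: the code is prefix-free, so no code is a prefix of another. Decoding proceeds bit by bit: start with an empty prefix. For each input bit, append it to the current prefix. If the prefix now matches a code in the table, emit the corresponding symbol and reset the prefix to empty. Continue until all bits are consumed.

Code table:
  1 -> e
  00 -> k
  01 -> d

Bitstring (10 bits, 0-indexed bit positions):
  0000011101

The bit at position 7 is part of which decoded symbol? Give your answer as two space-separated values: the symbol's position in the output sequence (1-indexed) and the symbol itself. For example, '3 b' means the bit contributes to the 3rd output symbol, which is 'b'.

Answer: 5 e

Derivation:
Bit 0: prefix='0' (no match yet)
Bit 1: prefix='00' -> emit 'k', reset
Bit 2: prefix='0' (no match yet)
Bit 3: prefix='00' -> emit 'k', reset
Bit 4: prefix='0' (no match yet)
Bit 5: prefix='01' -> emit 'd', reset
Bit 6: prefix='1' -> emit 'e', reset
Bit 7: prefix='1' -> emit 'e', reset
Bit 8: prefix='0' (no match yet)
Bit 9: prefix='01' -> emit 'd', reset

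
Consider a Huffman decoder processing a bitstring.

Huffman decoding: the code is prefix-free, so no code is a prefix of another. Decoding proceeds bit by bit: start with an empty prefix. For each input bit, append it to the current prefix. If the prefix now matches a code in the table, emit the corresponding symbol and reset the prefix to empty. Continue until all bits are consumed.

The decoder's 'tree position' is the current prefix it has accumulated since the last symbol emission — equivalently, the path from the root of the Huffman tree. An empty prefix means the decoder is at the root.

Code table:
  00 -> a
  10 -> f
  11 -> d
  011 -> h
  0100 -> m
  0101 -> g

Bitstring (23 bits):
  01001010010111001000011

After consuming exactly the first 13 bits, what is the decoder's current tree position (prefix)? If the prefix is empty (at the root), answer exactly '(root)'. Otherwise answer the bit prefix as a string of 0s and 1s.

Answer: 1

Derivation:
Bit 0: prefix='0' (no match yet)
Bit 1: prefix='01' (no match yet)
Bit 2: prefix='010' (no match yet)
Bit 3: prefix='0100' -> emit 'm', reset
Bit 4: prefix='1' (no match yet)
Bit 5: prefix='10' -> emit 'f', reset
Bit 6: prefix='1' (no match yet)
Bit 7: prefix='10' -> emit 'f', reset
Bit 8: prefix='0' (no match yet)
Bit 9: prefix='01' (no match yet)
Bit 10: prefix='010' (no match yet)
Bit 11: prefix='0101' -> emit 'g', reset
Bit 12: prefix='1' (no match yet)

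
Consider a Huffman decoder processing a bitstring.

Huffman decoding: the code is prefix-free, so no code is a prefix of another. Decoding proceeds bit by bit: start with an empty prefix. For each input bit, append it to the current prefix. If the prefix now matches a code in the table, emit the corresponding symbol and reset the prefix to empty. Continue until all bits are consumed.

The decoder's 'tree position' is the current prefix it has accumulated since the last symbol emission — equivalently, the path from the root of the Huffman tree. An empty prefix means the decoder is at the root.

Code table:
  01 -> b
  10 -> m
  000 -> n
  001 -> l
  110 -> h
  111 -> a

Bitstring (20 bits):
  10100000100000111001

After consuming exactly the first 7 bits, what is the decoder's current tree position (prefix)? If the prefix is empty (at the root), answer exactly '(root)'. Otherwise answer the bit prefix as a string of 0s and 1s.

Bit 0: prefix='1' (no match yet)
Bit 1: prefix='10' -> emit 'm', reset
Bit 2: prefix='1' (no match yet)
Bit 3: prefix='10' -> emit 'm', reset
Bit 4: prefix='0' (no match yet)
Bit 5: prefix='00' (no match yet)
Bit 6: prefix='000' -> emit 'n', reset

Answer: (root)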